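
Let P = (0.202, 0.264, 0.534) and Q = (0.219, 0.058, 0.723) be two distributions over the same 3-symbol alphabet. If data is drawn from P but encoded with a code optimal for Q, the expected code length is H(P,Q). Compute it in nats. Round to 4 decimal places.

1.2317 nats

H(P,Q) = −Σ p·ln q.
  −0.202·ln(0.219) = 0.30677
  −0.264·ln(0.058) = 0.75169
  −0.534·ln(0.723) = 0.17320
H(P,Q) = 1.2317 nats.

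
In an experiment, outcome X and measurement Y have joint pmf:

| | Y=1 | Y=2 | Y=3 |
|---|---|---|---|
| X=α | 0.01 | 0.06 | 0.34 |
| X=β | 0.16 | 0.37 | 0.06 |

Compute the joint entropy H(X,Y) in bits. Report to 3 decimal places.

H(X,Y) = −Σ p(x,y)·log₂ p(x,y) over all 6 cells.
  cell (α,1): −0.01·log₂0.01 = 0.0664
  cell (α,2): −0.06·log₂0.06 = 0.2435
  cell (α,3): −0.34·log₂0.34 = 0.5292
  cell (β,1): −0.16·log₂0.16 = 0.4230
  cell (β,2): −0.37·log₂0.37 = 0.5307
  cell (β,3): −0.06·log₂0.06 = 0.2435
Sum = 2.036 bits.

2.036 bits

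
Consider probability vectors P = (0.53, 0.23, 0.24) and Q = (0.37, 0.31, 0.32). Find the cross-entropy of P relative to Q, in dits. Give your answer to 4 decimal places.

H(P,Q) = −Σ p·log₁₀ q.
  −0.53·log₁₀(0.37) = 0.22885
  −0.23·log₁₀(0.31) = 0.11699
  −0.24·log₁₀(0.32) = 0.11876
H(P,Q) = 0.4646 dits.

0.4646 dits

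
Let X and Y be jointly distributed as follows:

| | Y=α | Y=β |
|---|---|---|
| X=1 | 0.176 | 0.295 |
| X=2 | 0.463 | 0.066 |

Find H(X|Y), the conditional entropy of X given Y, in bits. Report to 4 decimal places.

Marginals: p(X) = (0.4710, 0.5290), p(Y) = (0.6390, 0.3610).
H(X|Y) = Σ p(Y) · H(X|Y=·).
  Y=α: p=0.6390, H(X|Y=α) = 0.8491
  Y=β: p=0.3610, H(X|Y=β) = 0.6862
Weighted sum = 0.7903 bits.

0.7903 bits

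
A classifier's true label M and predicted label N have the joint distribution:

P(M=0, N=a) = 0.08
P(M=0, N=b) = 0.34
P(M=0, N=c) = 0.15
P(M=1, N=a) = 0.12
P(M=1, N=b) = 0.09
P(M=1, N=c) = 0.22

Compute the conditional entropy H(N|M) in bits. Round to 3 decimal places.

1.406 bits

Chain rule: H(N|M) = H(M,N) − H(M).
Marginals: p(M) = (0.5700, 0.4300), p(N) = (0.2000, 0.4300, 0.3700).
H(M,N) = 2.3915 bits; H(M) = 0.9858 bits.
H(N|M) = 2.3915 − 0.9858 = 1.406 bits.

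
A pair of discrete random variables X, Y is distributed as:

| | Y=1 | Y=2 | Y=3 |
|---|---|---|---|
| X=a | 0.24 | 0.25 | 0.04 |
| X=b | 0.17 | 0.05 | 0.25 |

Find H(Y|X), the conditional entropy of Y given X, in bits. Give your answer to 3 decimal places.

1.333 bits

Marginals: p(X) = (0.5300, 0.4700), p(Y) = (0.4100, 0.3000, 0.2900).
H(Y|X) = Σ p(X) · H(Y|X=·).
  X=a: p=0.5300, H(Y|X=a) = 1.3103
  X=b: p=0.4700, H(Y|X=b) = 1.3590
Weighted sum = 1.333 bits.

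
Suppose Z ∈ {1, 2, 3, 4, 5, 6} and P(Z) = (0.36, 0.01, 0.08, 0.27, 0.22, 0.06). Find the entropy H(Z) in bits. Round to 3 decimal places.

H(Z) = −Σ p·log₂ p.
  −(0.36)·log₂(0.36) = 0.5306
  −(0.01)·log₂(0.01) = 0.0664
  −(0.08)·log₂(0.08) = 0.2915
  −(0.27)·log₂(0.27) = 0.5100
  −(0.22)·log₂(0.22) = 0.4806
  −(0.06)·log₂(0.06) = 0.2435
Sum: 0.5306 + 0.0664 + 0.2915 + 0.5100 + 0.4806 + 0.2435 = 2.123 bits.

2.123 bits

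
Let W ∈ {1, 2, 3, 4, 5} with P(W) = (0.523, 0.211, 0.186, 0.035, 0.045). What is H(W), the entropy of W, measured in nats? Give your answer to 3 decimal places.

1.237 nats

H(W) = −Σ p·ln p.
  −(0.523)·ln(0.523) = 0.3390
  −(0.211)·ln(0.211) = 0.3283
  −(0.186)·ln(0.186) = 0.3129
  −(0.035)·ln(0.035) = 0.1173
  −(0.045)·ln(0.045) = 0.1395
Sum: 0.3390 + 0.3283 + 0.3129 + 0.1173 + 0.1395 = 1.237 nats.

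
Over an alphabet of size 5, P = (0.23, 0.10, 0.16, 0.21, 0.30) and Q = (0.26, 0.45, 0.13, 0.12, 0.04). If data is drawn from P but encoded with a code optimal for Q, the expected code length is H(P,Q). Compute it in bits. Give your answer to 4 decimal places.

3.0687 bits

H(P,Q) = −Σ p·log₂ q.
  −0.23·log₂(0.26) = 0.44699
  −0.10·log₂(0.45) = 0.11520
  −0.16·log₂(0.13) = 0.47095
  −0.21·log₂(0.12) = 0.64237
  −0.30·log₂(0.04) = 1.39316
H(P,Q) = 3.0687 bits.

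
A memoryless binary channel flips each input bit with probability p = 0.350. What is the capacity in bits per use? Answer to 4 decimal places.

0.0659 bits

Binary symmetric channel: C = 1 − h₂(ε) where h₂ is the binary entropy function.
h₂(0.350) = −0.350·log₂0.350 − 0.650·log₂0.650 = 0.9341.
C = 1 − 0.9341 = 0.0659 bits per channel use.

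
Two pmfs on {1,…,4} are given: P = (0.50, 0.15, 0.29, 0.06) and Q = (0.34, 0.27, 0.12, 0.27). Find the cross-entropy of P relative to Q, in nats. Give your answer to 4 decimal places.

1.4292 nats

H(P,Q) = −Σ p·ln q.
  −0.50·ln(0.34) = 0.53940
  −0.15·ln(0.27) = 0.19640
  −0.29·ln(0.12) = 0.61488
  −0.06·ln(0.27) = 0.07856
H(P,Q) = 1.4292 nats.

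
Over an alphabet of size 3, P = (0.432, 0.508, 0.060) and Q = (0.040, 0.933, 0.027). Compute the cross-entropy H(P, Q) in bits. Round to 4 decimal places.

2.3696 bits

H(P,Q) = −Σ p·log₂ q.
  −0.432·log₂(0.040) = 2.00615
  −0.508·log₂(0.933) = 0.05083
  −0.060·log₂(0.027) = 0.31265
H(P,Q) = 2.3696 bits.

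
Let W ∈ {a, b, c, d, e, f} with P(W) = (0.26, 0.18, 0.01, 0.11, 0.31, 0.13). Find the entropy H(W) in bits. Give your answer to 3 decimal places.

H(W) = −Σ p·log₂ p.
  −(0.26)·log₂(0.26) = 0.5053
  −(0.18)·log₂(0.18) = 0.4453
  −(0.01)·log₂(0.01) = 0.0664
  −(0.11)·log₂(0.11) = 0.3503
  −(0.31)·log₂(0.31) = 0.5238
  −(0.13)·log₂(0.13) = 0.3826
Sum: 0.5053 + 0.4453 + 0.0664 + 0.3503 + 0.5238 + 0.3826 = 2.274 bits.

2.274 bits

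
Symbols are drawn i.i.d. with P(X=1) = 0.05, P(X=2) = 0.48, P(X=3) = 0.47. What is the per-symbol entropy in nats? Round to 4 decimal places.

0.8570 nats

H(X) = −Σ p·ln p.
  −(0.05)·ln(0.05) = 0.14979
  −(0.48)·ln(0.48) = 0.35231
  −(0.47)·ln(0.47) = 0.35486
Sum: 0.14979 + 0.35231 + 0.35486 = 0.8570 nats.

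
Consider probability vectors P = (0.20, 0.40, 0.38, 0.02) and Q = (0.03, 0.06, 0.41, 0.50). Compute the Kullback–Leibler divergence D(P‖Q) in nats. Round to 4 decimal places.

D(P‖Q) = Σ p·ln(p/q).
  0.20·ln(0.20/0.03) = 0.37942
  0.40·ln(0.40/0.06) = 0.75885
  0.38·ln(0.38/0.41) = -0.02887
  0.02·ln(0.02/0.50) = -0.06438
D(P‖Q) = 1.0450 nats.

1.0450 nats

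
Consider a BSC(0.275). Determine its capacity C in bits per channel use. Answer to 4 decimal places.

0.1515 bits

Binary symmetric channel: C = 1 − h₂(ε) where h₂ is the binary entropy function.
h₂(0.275) = −0.275·log₂0.275 − 0.725·log₂0.725 = 0.8485.
C = 1 − 0.8485 = 0.1515 bits per channel use.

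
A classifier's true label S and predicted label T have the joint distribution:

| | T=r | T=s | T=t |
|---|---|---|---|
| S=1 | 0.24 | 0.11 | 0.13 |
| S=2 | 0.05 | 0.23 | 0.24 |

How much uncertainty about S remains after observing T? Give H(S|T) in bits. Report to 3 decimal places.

0.847 bits

Marginals: p(S) = (0.4800, 0.5200), p(T) = (0.2900, 0.3400, 0.3700).
H(S|T) = Σ p(T) · H(S|T=·).
  T=r: p=0.2900, H(S|T=r) = 0.6632
  T=s: p=0.3400, H(S|T=s) = 0.9082
  T=t: p=0.3700, H(S|T=t) = 0.9353
Weighted sum = 0.847 bits.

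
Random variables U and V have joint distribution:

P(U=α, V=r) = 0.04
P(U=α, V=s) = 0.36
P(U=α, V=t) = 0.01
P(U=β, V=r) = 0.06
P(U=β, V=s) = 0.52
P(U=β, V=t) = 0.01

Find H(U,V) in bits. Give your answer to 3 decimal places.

H(U,V) = −Σ p(x,y)·log₂ p(x,y) over all 6 cells.
  cell (α,r): −0.04·log₂0.04 = 0.1858
  cell (α,s): −0.36·log₂0.36 = 0.5306
  cell (α,t): −0.01·log₂0.01 = 0.0664
  cell (β,r): −0.06·log₂0.06 = 0.2435
  cell (β,s): −0.52·log₂0.52 = 0.4906
  cell (β,t): −0.01·log₂0.01 = 0.0664
Sum = 1.583 bits.

1.583 bits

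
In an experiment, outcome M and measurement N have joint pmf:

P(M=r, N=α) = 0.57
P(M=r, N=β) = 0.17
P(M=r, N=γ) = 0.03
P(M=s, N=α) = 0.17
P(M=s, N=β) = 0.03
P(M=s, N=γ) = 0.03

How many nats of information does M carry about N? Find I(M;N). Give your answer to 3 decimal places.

Marginals: p(M) = (0.7700, 0.2300), p(N) = (0.7400, 0.2000, 0.0600).
I(M;N) = Σ p(x,y)·ln[p(x,y)/(p(x)p(y))].
  (r,α): 0.57·ln(1.0004) = 0.0002
  (r,β): 0.17·ln(1.1039) = 0.0168
  (r,γ): 0.03·ln(0.6494) = -0.0130
  (s,α): 0.17·ln(0.9988) = -0.0002
  (s,β): 0.03·ln(0.6522) = -0.0128
  (s,γ): 0.03·ln(2.1739) = 0.0233
Sum = 0.014 nats.

0.014 nats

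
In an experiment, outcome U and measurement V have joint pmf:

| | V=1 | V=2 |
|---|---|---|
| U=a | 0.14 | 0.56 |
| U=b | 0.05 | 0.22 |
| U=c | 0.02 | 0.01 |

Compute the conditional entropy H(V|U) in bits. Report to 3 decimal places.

Marginals: p(U) = (0.7000, 0.2700, 0.0300), p(V) = (0.2100, 0.7900).
H(V|U) = Σ p(U) · H(V|U=·).
  U=a: p=0.7000, H(V|U=a) = 0.7219
  U=b: p=0.2700, H(V|U=b) = 0.6913
  U=c: p=0.0300, H(V|U=c) = 0.9183
Weighted sum = 0.720 bits.

0.720 bits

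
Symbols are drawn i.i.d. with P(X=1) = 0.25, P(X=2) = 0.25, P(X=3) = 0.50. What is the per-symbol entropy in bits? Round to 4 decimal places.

1.5000 bits

H(X) = −Σ p·log₂ p.
  −(0.25)·log₂(0.25) = 0.50000
  −(0.25)·log₂(0.25) = 0.50000
  −(0.50)·log₂(0.50) = 0.50000
Sum: 0.50000 + 0.50000 + 0.50000 = 1.5000 bits.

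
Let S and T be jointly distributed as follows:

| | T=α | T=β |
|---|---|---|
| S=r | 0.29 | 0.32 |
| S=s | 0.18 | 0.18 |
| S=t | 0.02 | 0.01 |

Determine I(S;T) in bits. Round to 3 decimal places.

Marginals: p(S) = (0.6100, 0.3600, 0.0300), p(T) = (0.4900, 0.5100).
I(S;T) = H(S) + H(T) − H(S,T).
H(S) = 1.1174, H(T) = 0.9997, H(S,T) = 2.1139.
I(S;T) = 1.1174 + 0.9997 − 2.1139 = 0.003 bits.

0.003 bits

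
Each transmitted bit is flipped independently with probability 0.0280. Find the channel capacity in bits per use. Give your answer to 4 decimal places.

0.8157 bits

Binary symmetric channel: C = 1 − h₂(ε) where h₂ is the binary entropy function.
h₂(0.0280) = −0.0280·log₂0.0280 − 0.9720·log₂0.9720 = 0.1843.
C = 1 − 0.1843 = 0.8157 bits per channel use.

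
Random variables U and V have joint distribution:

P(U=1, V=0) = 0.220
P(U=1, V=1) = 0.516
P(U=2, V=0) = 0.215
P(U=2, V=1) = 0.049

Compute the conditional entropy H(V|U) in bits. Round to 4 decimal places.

0.8304 bits

Marginals: p(U) = (0.7360, 0.2640), p(V) = (0.4350, 0.5650).
H(V|U) = Σ p(U) · H(V|U=·).
  U=1: p=0.7360, H(V|U=1) = 0.8800
  U=2: p=0.2640, H(V|U=2) = 0.6922
Weighted sum = 0.8304 bits.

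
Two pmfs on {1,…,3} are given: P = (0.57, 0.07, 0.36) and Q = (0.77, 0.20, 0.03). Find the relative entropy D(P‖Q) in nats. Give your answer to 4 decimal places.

0.6496 nats

D(P‖Q) = Σ p·ln(p/q).
  0.57·ln(0.57/0.77) = -0.17143
  0.07·ln(0.07/0.20) = -0.07349
  0.36·ln(0.36/0.03) = 0.89457
D(P‖Q) = 0.6496 nats.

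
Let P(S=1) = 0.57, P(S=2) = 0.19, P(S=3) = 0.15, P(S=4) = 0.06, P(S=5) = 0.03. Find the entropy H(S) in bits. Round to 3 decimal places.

1.723 bits

H(S) = −Σ p·log₂ p.
  −(0.57)·log₂(0.57) = 0.4623
  −(0.19)·log₂(0.19) = 0.4552
  −(0.15)·log₂(0.15) = 0.4105
  −(0.06)·log₂(0.06) = 0.2435
  −(0.03)·log₂(0.03) = 0.1518
Sum: 0.4623 + 0.4552 + 0.4105 + 0.2435 + 0.1518 = 1.723 bits.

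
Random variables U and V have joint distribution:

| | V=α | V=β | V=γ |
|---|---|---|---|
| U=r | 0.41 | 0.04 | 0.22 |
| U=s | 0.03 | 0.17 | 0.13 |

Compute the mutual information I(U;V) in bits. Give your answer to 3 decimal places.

0.276 bits

Marginals: p(U) = (0.6700, 0.3300), p(V) = (0.4400, 0.2100, 0.3500).
I(U;V) = H(U) + H(V) − H(U,V).
H(U) = 0.9149, H(V) = 1.5241, H(U,V) = 2.1627.
I(U;V) = 0.9149 + 1.5241 − 2.1627 = 0.276 bits.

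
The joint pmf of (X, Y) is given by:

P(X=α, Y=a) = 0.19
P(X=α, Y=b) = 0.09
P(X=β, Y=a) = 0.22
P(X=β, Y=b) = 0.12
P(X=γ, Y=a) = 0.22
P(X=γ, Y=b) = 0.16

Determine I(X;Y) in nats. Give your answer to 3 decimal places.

0.004 nats

Marginals: p(X) = (0.2800, 0.3400, 0.3800), p(Y) = (0.6300, 0.3700).
I(X;Y) = Σ p(x,y)·ln[p(x,y)/(p(x)p(y))].
  (α,a): 0.19·ln(1.0771) = 0.0141
  (α,b): 0.09·ln(0.8687) = -0.0127
  (β,a): 0.22·ln(1.0271) = 0.0059
  (β,b): 0.12·ln(0.9539) = -0.0057
  (γ,a): 0.22·ln(0.9190) = -0.0186
  (γ,b): 0.16·ln(1.1380) = 0.0207
Sum = 0.004 nats.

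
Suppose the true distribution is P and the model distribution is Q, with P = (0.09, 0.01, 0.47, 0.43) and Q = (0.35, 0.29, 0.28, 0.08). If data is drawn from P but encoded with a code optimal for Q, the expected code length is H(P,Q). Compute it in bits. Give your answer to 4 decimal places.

2.5842 bits

H(P,Q) = −Σ p·log₂ q.
  −0.09·log₂(0.35) = 0.13631
  −0.01·log₂(0.29) = 0.01786
  −0.47·log₂(0.28) = 0.86316
  −0.43·log₂(0.08) = 1.56686
H(P,Q) = 2.5842 bits.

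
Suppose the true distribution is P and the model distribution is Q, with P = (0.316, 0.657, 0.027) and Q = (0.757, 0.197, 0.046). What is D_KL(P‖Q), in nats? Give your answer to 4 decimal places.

0.5009 nats

D(P‖Q) = Σ p·ln(p/q).
  0.316·ln(0.316/0.757) = -0.27606
  0.657·ln(0.657/0.197) = 0.79134
  0.027·ln(0.027/0.046) = -0.01439
D(P‖Q) = 0.5009 nats.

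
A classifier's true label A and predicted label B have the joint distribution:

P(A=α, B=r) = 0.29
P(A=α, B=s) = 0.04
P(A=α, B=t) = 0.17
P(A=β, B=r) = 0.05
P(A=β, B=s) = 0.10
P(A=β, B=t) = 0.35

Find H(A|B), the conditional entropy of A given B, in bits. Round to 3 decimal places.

Chain rule: H(A|B) = H(A,B) − H(B).
Marginals: p(A) = (0.5000, 0.5000), p(B) = (0.3400, 0.1400, 0.5200).
H(A,B) = 2.2166 bits; H(B) = 1.4169 bits.
H(A|B) = 2.2166 − 1.4169 = 0.800 bits.

0.800 bits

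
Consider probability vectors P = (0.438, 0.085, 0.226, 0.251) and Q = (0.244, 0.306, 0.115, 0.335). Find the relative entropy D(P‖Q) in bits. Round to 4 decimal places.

D(P‖Q) = Σ p·log₂(p/q).
  0.438·log₂(0.438/0.244) = 0.36969
  0.085·log₂(0.085/0.306) = -0.15708
  0.226·log₂(0.226/0.115) = 0.22028
  0.251·log₂(0.251/0.335) = -0.10453
D(P‖Q) = 0.3284 bits.

0.3284 bits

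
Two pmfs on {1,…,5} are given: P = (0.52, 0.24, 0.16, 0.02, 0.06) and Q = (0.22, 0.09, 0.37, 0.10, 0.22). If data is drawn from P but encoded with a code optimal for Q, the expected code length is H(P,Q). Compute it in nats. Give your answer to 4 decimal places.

H(P,Q) = −Σ p·ln q.
  −0.52·ln(0.22) = 0.78735
  −0.24·ln(0.09) = 0.57791
  −0.16·ln(0.37) = 0.15908
  −0.02·ln(0.10) = 0.04605
  −0.06·ln(0.22) = 0.09085
H(P,Q) = 1.6612 nats.

1.6612 nats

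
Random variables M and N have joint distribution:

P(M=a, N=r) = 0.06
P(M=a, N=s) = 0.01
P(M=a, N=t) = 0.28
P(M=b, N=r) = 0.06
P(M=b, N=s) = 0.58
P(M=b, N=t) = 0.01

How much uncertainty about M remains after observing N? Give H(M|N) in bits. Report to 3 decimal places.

0.256 bits

Chain rule: H(M|N) = H(M,N) − H(N).
Marginals: p(M) = (0.3500, 0.6500), p(N) = (0.1200, 0.5900, 0.2900).
H(M,N) = 1.5900 bits; H(N) = 1.3341 bits.
H(M|N) = 1.5900 − 1.3341 = 0.256 bits.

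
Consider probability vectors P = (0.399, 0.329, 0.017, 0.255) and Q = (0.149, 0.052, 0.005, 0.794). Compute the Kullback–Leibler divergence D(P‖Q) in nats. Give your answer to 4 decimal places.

D(P‖Q) = Σ p·ln(p/q).
  0.399·ln(0.399/0.149) = 0.39302
  0.329·ln(0.329/0.052) = 0.60694
  0.017·ln(0.017/0.005) = 0.02080
  0.255·ln(0.255/0.794) = -0.28963
D(P‖Q) = 0.7311 nats.

0.7311 nats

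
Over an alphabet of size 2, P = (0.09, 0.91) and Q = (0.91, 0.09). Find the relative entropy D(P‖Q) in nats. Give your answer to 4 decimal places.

1.8972 nats

D(P‖Q) = Σ p·ln(p/q).
  0.09·ln(0.09/0.91) = -0.20823
  0.91·ln(0.91/0.09) = 2.10541
D(P‖Q) = 1.8972 nats.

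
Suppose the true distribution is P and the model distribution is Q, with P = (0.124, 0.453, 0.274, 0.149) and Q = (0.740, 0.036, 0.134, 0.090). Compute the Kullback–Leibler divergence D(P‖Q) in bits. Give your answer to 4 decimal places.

1.7266 bits

D(P‖Q) = Σ p·log₂(p/q).
  0.124·log₂(0.124/0.740) = -0.31957
  0.453·log₂(0.453/0.036) = 1.65501
  0.274·log₂(0.274/0.134) = 0.28275
  0.149·log₂(0.149/0.090) = 0.10837
D(P‖Q) = 1.7266 bits.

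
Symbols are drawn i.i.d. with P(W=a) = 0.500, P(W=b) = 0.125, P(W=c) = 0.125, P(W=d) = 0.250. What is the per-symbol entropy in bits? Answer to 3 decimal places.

1.750 bits

H(W) = −Σ p·log₂ p.
  −(0.500)·log₂(0.500) = 0.5000
  −(0.125)·log₂(0.125) = 0.3750
  −(0.125)·log₂(0.125) = 0.3750
  −(0.250)·log₂(0.250) = 0.5000
Sum: 0.5000 + 0.3750 + 0.3750 + 0.5000 = 1.750 bits.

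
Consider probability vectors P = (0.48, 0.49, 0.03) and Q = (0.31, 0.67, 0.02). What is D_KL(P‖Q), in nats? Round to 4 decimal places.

D(P‖Q) = Σ p·ln(p/q).
  0.48·ln(0.48/0.31) = 0.20986
  0.49·ln(0.49/0.67) = -0.15331
  0.03·ln(0.03/0.02) = 0.01216
D(P‖Q) = 0.0687 nats.

0.0687 nats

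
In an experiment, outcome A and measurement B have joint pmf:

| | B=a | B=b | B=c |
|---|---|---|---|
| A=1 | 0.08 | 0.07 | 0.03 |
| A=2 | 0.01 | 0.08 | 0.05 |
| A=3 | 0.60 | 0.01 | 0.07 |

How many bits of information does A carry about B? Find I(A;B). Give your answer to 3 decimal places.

Marginals: p(A) = (0.1800, 0.1400, 0.6800), p(B) = (0.6900, 0.1600, 0.1500).
I(A;B) = H(A) + H(B) − H(A,B).
H(A) = 1.2208, H(B) = 1.2029, H(A,B) = 2.0630.
I(A;B) = 1.2208 + 1.2029 − 2.0630 = 0.361 bits.

0.361 bits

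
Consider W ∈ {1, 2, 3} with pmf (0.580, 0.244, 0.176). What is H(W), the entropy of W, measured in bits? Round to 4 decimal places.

1.3935 bits

H(W) = −Σ p·log₂ p.
  −(0.580)·log₂(0.580) = 0.45581
  −(0.244)·log₂(0.244) = 0.49655
  −(0.176)·log₂(0.176) = 0.44112
Sum: 0.45581 + 0.49655 + 0.44112 = 1.3935 bits.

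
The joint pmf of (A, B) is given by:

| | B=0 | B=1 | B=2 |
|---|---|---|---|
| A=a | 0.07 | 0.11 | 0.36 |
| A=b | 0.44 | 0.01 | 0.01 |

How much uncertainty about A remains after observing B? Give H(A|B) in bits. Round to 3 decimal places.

0.410 bits

Marginals: p(A) = (0.5400, 0.4600), p(B) = (0.5100, 0.1200, 0.3700).
H(A|B) = Σ p(B) · H(A|B=·).
  B=0: p=0.5100, H(A|B=0) = 0.5770
  B=1: p=0.1200, H(A|B=1) = 0.4138
  B=2: p=0.3700, H(A|B=2) = 0.1793
Weighted sum = 0.410 bits.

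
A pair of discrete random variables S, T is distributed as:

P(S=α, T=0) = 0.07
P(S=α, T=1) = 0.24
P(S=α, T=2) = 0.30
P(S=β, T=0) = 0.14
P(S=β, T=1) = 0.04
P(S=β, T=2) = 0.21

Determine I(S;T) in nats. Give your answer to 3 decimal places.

0.075 nats

Marginals: p(S) = (0.6100, 0.3900), p(T) = (0.2100, 0.2800, 0.5100).
I(S;T) = H(S) + H(T) − H(S,T).
H(S) = 0.6687, H(T) = 1.0276, H(S,T) = 1.6216.
I(S;T) = 0.6687 + 1.0276 − 1.6216 = 0.075 nats.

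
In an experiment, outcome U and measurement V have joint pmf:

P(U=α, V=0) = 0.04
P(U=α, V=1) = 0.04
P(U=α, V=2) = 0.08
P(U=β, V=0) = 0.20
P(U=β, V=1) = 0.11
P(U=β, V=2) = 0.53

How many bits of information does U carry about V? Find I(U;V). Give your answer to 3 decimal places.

Marginals: p(U) = (0.1600, 0.8400), p(V) = (0.2400, 0.1500, 0.6100).
I(U;V) = Σ p(x,y)·log₂[p(x,y)/(p(x)p(y))].
  (α,0): 0.04·log₂(1.0417) = 0.0024
  (α,1): 0.04·log₂(1.6667) = 0.0295
  (α,2): 0.08·log₂(0.8197) = -0.0230
  (β,0): 0.20·log₂(0.9921) = -0.0023
  (β,1): 0.11·log₂(0.8730) = -0.0216
  (β,2): 0.53·log₂(1.0343) = 0.0258
Sum = 0.011 bits.

0.011 bits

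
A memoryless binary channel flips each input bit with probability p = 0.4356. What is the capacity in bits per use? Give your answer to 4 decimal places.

Binary symmetric channel: C = 1 − h₂(ε) where h₂ is the binary entropy function.
h₂(0.4356) = −0.4356·log₂0.4356 − 0.5644·log₂0.5644 = 0.9880.
C = 1 − 0.9880 = 0.0120 bits per channel use.

0.0120 bits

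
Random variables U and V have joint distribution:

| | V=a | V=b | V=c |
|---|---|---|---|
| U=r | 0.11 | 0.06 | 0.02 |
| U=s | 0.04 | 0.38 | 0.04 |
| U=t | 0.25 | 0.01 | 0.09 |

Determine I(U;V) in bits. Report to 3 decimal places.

Marginals: p(U) = (0.1900, 0.4600, 0.3500), p(V) = (0.4000, 0.4500, 0.1500).
I(U;V) = Σ p(x,y)·log₂[p(x,y)/(p(x)p(y))].
  (r,a): 0.11·log₂(1.4474) = 0.0587
  (r,b): 0.06·log₂(0.7018) = -0.0307
  (r,c): 0.02·log₂(0.7018) = -0.0102
  (s,a): 0.04·log₂(0.2174) = -0.0881
  (s,b): 0.38·log₂(1.8357) = 0.3330
  (s,c): 0.04·log₂(0.5797) = -0.0315
  (t,a): 0.25·log₂(1.7857) = 0.2091
  (t,b): 0.01·log₂(0.0635) = -0.0398
  (t,c): 0.09·log₂(1.7143) = 0.0700
Sum = 0.471 bits.

0.471 bits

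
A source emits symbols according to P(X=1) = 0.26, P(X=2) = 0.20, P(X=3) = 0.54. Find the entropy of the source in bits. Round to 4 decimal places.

H(X) = −Σ p·log₂ p.
  −(0.26)·log₂(0.26) = 0.50529
  −(0.20)·log₂(0.20) = 0.46439
  −(0.54)·log₂(0.54) = 0.48004
Sum: 0.50529 + 0.46439 + 0.48004 = 1.4497 bits.

1.4497 bits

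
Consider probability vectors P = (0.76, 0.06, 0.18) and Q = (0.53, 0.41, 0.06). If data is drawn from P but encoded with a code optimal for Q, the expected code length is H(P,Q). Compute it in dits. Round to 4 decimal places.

0.4527 dits

H(P,Q) = −Σ p·log₁₀ q.
  −0.76·log₁₀(0.53) = 0.20955
  −0.06·log₁₀(0.41) = 0.02323
  −0.18·log₁₀(0.06) = 0.21993
H(P,Q) = 0.4527 dits.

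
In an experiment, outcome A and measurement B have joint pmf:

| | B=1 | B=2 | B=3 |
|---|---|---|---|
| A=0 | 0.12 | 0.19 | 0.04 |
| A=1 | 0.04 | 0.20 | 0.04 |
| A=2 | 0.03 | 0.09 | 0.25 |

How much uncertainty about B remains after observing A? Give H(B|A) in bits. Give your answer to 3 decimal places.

Marginals: p(A) = (0.3500, 0.2800, 0.3700), p(B) = (0.1900, 0.4800, 0.3300).
H(B|A) = Σ p(A) · H(B|A=·).
  A=0: p=0.3500, H(B|A=0) = 1.3656
  A=1: p=0.2800, H(B|A=1) = 1.1488
  A=2: p=0.3700, H(B|A=2) = 1.1721
Weighted sum = 1.233 bits.

1.233 bits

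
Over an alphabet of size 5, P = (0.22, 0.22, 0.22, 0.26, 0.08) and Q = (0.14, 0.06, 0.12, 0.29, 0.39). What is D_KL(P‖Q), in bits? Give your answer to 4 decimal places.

0.5244 bits

D(P‖Q) = Σ p·log₂(p/q).
  0.22·log₂(0.22/0.14) = 0.14346
  0.22·log₂(0.22/0.06) = 0.41238
  0.22·log₂(0.22/0.12) = 0.19238
  0.26·log₂(0.26/0.29) = -0.04096
  0.08·log₂(0.08/0.39) = -0.18283
D(P‖Q) = 0.5244 bits.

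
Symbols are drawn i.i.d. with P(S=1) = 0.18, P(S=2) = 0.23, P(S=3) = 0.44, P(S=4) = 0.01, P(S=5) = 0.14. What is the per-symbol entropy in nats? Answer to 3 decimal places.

1.329 nats

H(S) = −Σ p·ln p.
  −(0.18)·ln(0.18) = 0.3087
  −(0.23)·ln(0.23) = 0.3380
  −(0.44)·ln(0.44) = 0.3612
  −(0.01)·ln(0.01) = 0.0461
  −(0.14)·ln(0.14) = 0.2753
Sum: 0.3087 + 0.3380 + 0.3612 + 0.0461 + 0.2753 = 1.329 nats.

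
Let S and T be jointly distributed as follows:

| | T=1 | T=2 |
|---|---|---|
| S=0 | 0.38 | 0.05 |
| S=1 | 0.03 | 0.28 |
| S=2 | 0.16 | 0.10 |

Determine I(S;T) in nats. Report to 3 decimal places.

0.257 nats

Marginals: p(S) = (0.4300, 0.3100, 0.2600), p(T) = (0.5700, 0.4300).
I(S;T) = Σ p(x,y)·ln[p(x,y)/(p(x)p(y))].
  (0,1): 0.38·ln(1.5504) = 0.1666
  (0,2): 0.05·ln(0.2704) = -0.0654
  (1,1): 0.03·ln(0.1698) = -0.0532
  (1,2): 0.28·ln(2.1005) = 0.2078
  (2,1): 0.16·ln(1.0796) = 0.0123
  (2,2): 0.10·ln(0.8945) = -0.0112
Sum = 0.257 nats.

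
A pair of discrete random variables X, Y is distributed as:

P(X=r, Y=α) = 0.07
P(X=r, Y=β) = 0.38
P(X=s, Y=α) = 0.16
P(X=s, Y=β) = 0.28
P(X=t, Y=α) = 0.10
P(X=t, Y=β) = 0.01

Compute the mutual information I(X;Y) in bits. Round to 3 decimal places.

Marginals: p(X) = (0.4500, 0.4400, 0.1100), p(Y) = (0.3300, 0.6700).
I(X;Y) = H(X) + H(Y) − H(X,Y).
H(X) = 1.3898, H(Y) = 0.9149, H(X,Y) = 2.1349.
I(X;Y) = 1.3898 + 0.9149 − 2.1349 = 0.170 bits.

0.170 bits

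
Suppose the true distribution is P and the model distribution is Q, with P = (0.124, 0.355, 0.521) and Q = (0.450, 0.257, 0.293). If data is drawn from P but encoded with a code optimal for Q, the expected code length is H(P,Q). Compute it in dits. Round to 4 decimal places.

0.5302 dits

H(P,Q) = −Σ p·log₁₀ q.
  −0.124·log₁₀(0.450) = 0.04300
  −0.355·log₁₀(0.257) = 0.20947
  −0.521·log₁₀(0.293) = 0.27776
H(P,Q) = 0.5302 dits.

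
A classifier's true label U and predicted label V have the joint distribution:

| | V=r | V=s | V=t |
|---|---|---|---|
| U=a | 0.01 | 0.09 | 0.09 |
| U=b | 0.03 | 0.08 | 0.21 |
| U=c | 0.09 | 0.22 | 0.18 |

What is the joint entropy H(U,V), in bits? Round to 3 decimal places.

2.846 bits

H(U,V) = −Σ p(x,y)·log₂ p(x,y) over all 9 cells.
  cell (a,r): −0.01·log₂0.01 = 0.0664
  cell (a,s): −0.09·log₂0.09 = 0.3127
  cell (a,t): −0.09·log₂0.09 = 0.3127
  cell (b,r): −0.03·log₂0.03 = 0.1518
  cell (b,s): −0.08·log₂0.08 = 0.2915
  cell (b,t): −0.21·log₂0.21 = 0.4728
  cell (c,r): −0.09·log₂0.09 = 0.3127
  cell (c,s): −0.22·log₂0.22 = 0.4806
  cell (c,t): −0.18·log₂0.18 = 0.4453
Sum = 2.846 bits.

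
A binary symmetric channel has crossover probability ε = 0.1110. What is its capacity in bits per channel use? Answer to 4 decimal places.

Binary symmetric channel: C = 1 − h₂(ε) where h₂ is the binary entropy function.
h₂(0.1110) = −0.1110·log₂0.1110 − 0.8890·log₂0.8890 = 0.5029.
C = 1 − 0.5029 = 0.4971 bits per channel use.

0.4971 bits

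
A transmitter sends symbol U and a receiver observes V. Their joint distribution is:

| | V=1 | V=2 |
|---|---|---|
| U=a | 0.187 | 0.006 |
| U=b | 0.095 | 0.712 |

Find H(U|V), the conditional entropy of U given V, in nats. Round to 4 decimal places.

0.2149 nats

Chain rule: H(U|V) = H(U,V) − H(V).
Marginals: p(U) = (0.1930, 0.8070), p(V) = (0.2820, 0.7180).
H(U,V) = 0.8097 nats; H(V) = 0.5948 nats.
H(U|V) = 0.8097 − 0.5948 = 0.2149 nats.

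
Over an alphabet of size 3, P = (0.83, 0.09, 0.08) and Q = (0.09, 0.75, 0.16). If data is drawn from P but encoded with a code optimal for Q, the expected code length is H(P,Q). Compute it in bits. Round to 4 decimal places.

H(P,Q) = −Σ p·log₂ q.
  −0.83·log₂(0.09) = 2.88336
  −0.09·log₂(0.75) = 0.03735
  −0.08·log₂(0.16) = 0.21151
H(P,Q) = 3.1322 bits.

3.1322 bits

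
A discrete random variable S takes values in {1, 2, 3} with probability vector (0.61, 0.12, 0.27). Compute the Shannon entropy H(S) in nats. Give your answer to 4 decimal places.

0.9095 nats

H(S) = −Σ p·ln p.
  −(0.61)·ln(0.61) = 0.30152
  −(0.12)·ln(0.12) = 0.25443
  −(0.27)·ln(0.27) = 0.35352
Sum: 0.30152 + 0.25443 + 0.35352 = 0.9095 nats.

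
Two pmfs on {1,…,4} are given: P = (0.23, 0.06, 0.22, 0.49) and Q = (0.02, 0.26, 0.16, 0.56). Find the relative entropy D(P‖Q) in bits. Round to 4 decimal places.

D(P‖Q) = Σ p·log₂(p/q).
  0.23·log₂(0.23/0.02) = 0.81042
  0.06·log₂(0.06/0.26) = -0.12693
  0.22·log₂(0.22/0.16) = 0.10107
  0.49·log₂(0.49/0.56) = -0.09440
D(P‖Q) = 0.6902 bits.

0.6902 bits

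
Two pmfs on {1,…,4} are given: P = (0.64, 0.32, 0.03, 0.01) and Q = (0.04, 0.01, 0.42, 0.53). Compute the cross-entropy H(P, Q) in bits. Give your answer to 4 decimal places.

H(P,Q) = −Σ p·log₂ q.
  −0.64·log₂(0.04) = 2.97207
  −0.32·log₂(0.01) = 2.12603
  −0.03·log₂(0.42) = 0.03755
  −0.01·log₂(0.53) = 0.00916
H(P,Q) = 5.1448 bits.

5.1448 bits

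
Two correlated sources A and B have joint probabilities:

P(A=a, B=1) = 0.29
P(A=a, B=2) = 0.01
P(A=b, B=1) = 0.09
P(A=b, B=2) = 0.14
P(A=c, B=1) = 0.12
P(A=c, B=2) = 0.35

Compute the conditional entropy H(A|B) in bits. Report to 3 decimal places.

Chain rule: H(A|B) = H(A,B) − H(B).
Marginals: p(A) = (0.3000, 0.2300, 0.4700), p(B) = (0.5000, 0.5000).
H(A,B) = 2.1913 bits; H(B) = 1.0000 bits.
H(A|B) = 2.1913 − 1.0000 = 1.191 bits.

1.191 bits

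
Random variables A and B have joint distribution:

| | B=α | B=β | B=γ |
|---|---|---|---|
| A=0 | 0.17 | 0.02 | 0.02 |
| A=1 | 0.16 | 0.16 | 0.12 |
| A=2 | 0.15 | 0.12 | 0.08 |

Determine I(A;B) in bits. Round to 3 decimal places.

Marginals: p(A) = (0.2100, 0.4400, 0.3500), p(B) = (0.4800, 0.3000, 0.2200).
I(A;B) = H(A) + H(B) − H(A,B).
H(A) = 1.5241, H(B) = 1.5099, H(A,B) = 2.9426.
I(A;B) = 1.5241 + 1.5099 − 2.9426 = 0.091 bits.

0.091 bits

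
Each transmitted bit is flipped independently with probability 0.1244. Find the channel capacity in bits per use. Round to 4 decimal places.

Binary symmetric channel: C = 1 − h₂(ε) where h₂ is the binary entropy function.
h₂(0.1244) = −0.1244·log₂0.1244 − 0.8756·log₂0.8756 = 0.5419.
C = 1 − 0.5419 = 0.4581 bits per channel use.

0.4581 bits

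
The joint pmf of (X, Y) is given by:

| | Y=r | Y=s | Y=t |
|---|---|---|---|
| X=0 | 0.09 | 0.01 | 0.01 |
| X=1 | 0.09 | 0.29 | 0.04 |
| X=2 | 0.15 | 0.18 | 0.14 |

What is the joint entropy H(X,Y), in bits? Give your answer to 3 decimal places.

2.715 bits

H(X,Y) = −Σ p(x,y)·log₂ p(x,y) over all 9 cells.
  cell (0,r): −0.09·log₂0.09 = 0.3127
  cell (0,s): −0.01·log₂0.01 = 0.0664
  cell (0,t): −0.01·log₂0.01 = 0.0664
  cell (1,r): −0.09·log₂0.09 = 0.3127
  cell (1,s): −0.29·log₂0.29 = 0.5179
  cell (1,t): −0.04·log₂0.04 = 0.1858
  cell (2,r): −0.15·log₂0.15 = 0.4105
  cell (2,s): −0.18·log₂0.18 = 0.4453
  cell (2,t): −0.14·log₂0.14 = 0.3971
Sum = 2.715 bits.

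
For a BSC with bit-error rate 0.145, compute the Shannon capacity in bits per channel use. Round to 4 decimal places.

0.4028 bits

Binary symmetric channel: C = 1 − h₂(ε) where h₂ is the binary entropy function.
h₂(0.145) = −0.145·log₂0.145 − 0.855·log₂0.855 = 0.5972.
C = 1 − 0.5972 = 0.4028 bits per channel use.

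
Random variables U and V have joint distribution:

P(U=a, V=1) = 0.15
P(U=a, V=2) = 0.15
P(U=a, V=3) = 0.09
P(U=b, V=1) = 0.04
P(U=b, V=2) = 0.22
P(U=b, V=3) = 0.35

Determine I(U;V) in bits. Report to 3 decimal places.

0.142 bits

Marginals: p(U) = (0.3900, 0.6100), p(V) = (0.1900, 0.3700, 0.4400).
I(U;V) = H(U) + H(V) − H(U,V).
H(U) = 0.9648, H(V) = 1.5071, H(U,V) = 2.3302.
I(U;V) = 0.9648 + 1.5071 − 2.3302 = 0.142 bits.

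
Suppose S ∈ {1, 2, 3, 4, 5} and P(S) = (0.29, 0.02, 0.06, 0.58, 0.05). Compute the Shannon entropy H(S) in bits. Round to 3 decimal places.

H(S) = −Σ p·log₂ p.
  −(0.29)·log₂(0.29) = 0.5179
  −(0.02)·log₂(0.02) = 0.1129
  −(0.06)·log₂(0.06) = 0.2435
  −(0.58)·log₂(0.58) = 0.4558
  −(0.05)·log₂(0.05) = 0.2161
Sum: 0.5179 + 0.1129 + 0.2435 + 0.4558 + 0.2161 = 1.546 bits.

1.546 bits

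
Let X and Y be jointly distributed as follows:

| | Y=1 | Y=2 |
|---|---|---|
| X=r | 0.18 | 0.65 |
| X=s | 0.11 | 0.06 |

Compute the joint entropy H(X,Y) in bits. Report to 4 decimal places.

H(X,Y) = −Σ p(x,y)·log₂ p(x,y) over all 4 cells.
  cell (r,1): −0.18·log₂0.18 = 0.44531
  cell (r,2): −0.65·log₂0.65 = 0.40397
  cell (s,1): −0.11·log₂0.11 = 0.35029
  cell (s,2): −0.06·log₂0.06 = 0.24353
Sum = 1.4431 bits.

1.4431 bits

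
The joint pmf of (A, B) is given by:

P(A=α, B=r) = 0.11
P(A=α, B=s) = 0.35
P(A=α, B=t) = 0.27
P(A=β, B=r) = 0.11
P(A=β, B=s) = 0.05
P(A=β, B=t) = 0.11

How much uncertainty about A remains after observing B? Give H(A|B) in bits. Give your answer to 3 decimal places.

Chain rule: H(A|B) = H(A,B) − H(B).
Marginals: p(A) = (0.7300, 0.2700), p(B) = (0.2200, 0.4000, 0.3800).
H(A,B) = 2.3071 bits; H(B) = 1.5398 bits.
H(A|B) = 2.3071 − 1.5398 = 0.767 bits.

0.767 bits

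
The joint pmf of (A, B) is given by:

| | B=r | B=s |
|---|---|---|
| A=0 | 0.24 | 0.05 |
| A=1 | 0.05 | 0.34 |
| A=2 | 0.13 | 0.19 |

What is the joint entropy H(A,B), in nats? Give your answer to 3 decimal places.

1.590 nats

H(A,B) = −Σ p(x,y)·ln p(x,y) over all 6 cells.
  cell (0,r): −0.24·ln0.24 = 0.3425
  cell (0,s): −0.05·ln0.05 = 0.1498
  cell (1,r): −0.05·ln0.05 = 0.1498
  cell (1,s): −0.34·ln0.34 = 0.3668
  cell (2,r): −0.13·ln0.13 = 0.2652
  cell (2,s): −0.19·ln0.19 = 0.3155
Sum = 1.590 nats.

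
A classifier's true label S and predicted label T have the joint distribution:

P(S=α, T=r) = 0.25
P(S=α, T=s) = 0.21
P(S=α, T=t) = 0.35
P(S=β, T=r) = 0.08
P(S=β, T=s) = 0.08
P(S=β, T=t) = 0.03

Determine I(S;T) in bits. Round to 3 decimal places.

Marginals: p(S) = (0.8100, 0.1900), p(T) = (0.3300, 0.2900, 0.3800).
I(S;T) = Σ p(x,y)·log₂[p(x,y)/(p(x)p(y))].
  (α,r): 0.25·log₂(0.9353) = -0.0241
  (α,s): 0.21·log₂(0.8940) = -0.0339
  (α,t): 0.35·log₂(1.1371) = 0.0649
  (β,r): 0.08·log₂(1.2759) = 0.0281
  (β,s): 0.08·log₂(1.4519) = 0.0430
  (β,t): 0.03·log₂(0.4155) = -0.0380
Sum = 0.040 bits.

0.040 bits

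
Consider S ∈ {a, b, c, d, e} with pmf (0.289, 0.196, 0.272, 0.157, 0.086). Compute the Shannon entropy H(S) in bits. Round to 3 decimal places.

H(S) = −Σ p·log₂ p.
  −(0.289)·log₂(0.289) = 0.5176
  −(0.196)·log₂(0.196) = 0.4608
  −(0.272)·log₂(0.272) = 0.5109
  −(0.157)·log₂(0.157) = 0.4194
  −(0.086)·log₂(0.086) = 0.3044
Sum: 0.5176 + 0.4608 + 0.5109 + 0.4194 + 0.3044 = 2.213 bits.

2.213 bits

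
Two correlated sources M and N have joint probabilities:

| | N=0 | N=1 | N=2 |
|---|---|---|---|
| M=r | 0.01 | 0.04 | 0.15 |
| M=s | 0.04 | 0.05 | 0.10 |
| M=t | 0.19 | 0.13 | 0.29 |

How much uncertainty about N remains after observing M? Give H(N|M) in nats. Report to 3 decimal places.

0.969 nats

Marginals: p(M) = (0.2000, 0.1900, 0.6100), p(N) = (0.2400, 0.2200, 0.5400).
H(N|M) = Σ p(M) · H(N|M=·).
  M=r: p=0.2000, H(N|M=r) = 0.6874
  M=s: p=0.1900, H(N|M=s) = 1.0172
  M=t: p=0.6100, H(N|M=t) = 1.0463
Weighted sum = 0.969 nats.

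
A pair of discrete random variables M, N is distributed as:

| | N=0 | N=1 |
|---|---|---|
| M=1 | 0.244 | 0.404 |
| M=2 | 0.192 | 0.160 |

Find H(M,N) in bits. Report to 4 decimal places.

H(M,N) = −Σ p(x,y)·log₂ p(x,y) over all 4 cells.
  cell (1,0): −0.244·log₂0.244 = 0.49655
  cell (1,1): −0.404·log₂0.404 = 0.52826
  cell (2,0): −0.192·log₂0.192 = 0.45712
  cell (2,1): −0.160·log₂0.160 = 0.42302
Sum = 1.9049 bits.

1.9049 bits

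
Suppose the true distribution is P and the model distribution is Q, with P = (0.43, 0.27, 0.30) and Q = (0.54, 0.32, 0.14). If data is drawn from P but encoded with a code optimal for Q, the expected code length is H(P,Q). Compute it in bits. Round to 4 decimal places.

H(P,Q) = −Σ p·log₂ q.
  −0.43·log₂(0.54) = 0.38226
  −0.27·log₂(0.32) = 0.44384
  −0.30·log₂(0.14) = 0.85095
H(P,Q) = 1.6770 bits.

1.6770 bits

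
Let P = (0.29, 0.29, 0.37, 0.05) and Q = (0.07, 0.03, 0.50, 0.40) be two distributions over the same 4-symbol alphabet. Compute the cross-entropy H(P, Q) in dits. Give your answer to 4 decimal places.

0.9078 dits

H(P,Q) = −Σ p·log₁₀ q.
  −0.29·log₁₀(0.07) = 0.33492
  −0.29·log₁₀(0.03) = 0.44163
  −0.37·log₁₀(0.50) = 0.11138
  −0.05·log₁₀(0.40) = 0.01990
H(P,Q) = 0.9078 dits.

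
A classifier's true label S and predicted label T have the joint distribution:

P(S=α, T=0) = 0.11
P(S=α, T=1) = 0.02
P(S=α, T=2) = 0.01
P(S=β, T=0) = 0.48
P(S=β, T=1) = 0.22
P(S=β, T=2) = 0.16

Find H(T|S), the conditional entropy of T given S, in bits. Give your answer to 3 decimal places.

Marginals: p(S) = (0.1400, 0.8600), p(T) = (0.5900, 0.2400, 0.1700).
H(T|S) = Σ p(S) · H(T|S=·).
  S=α: p=0.1400, H(T|S=α) = 0.9464
  S=β: p=0.8600, H(T|S=β) = 1.4241
Weighted sum = 1.357 bits.

1.357 bits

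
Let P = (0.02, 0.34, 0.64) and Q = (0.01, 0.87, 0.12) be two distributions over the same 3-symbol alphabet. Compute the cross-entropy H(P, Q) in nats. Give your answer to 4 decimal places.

1.4964 nats

H(P,Q) = −Σ p·ln q.
  −0.02·ln(0.01) = 0.09210
  −0.34·ln(0.87) = 0.04735
  −0.64·ln(0.12) = 1.35697
H(P,Q) = 1.4964 nats.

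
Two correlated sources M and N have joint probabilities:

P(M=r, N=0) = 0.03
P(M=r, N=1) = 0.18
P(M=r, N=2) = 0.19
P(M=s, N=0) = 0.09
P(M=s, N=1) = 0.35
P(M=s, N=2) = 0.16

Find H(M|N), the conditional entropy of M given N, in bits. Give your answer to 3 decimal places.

0.935 bits

Marginals: p(M) = (0.4000, 0.6000), p(N) = (0.1200, 0.5300, 0.3500).
H(M|N) = Σ p(N) · H(M|N=·).
  N=0: p=0.1200, H(M|N=0) = 0.8113
  N=1: p=0.5300, H(M|N=1) = 0.9245
  N=2: p=0.3500, H(M|N=2) = 0.9947
Weighted sum = 0.935 bits.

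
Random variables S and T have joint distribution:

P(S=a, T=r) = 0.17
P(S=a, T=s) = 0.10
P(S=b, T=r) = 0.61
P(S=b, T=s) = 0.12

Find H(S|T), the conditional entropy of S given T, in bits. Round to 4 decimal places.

0.8087 bits

Marginals: p(S) = (0.2700, 0.7300), p(T) = (0.7800, 0.2200).
H(S|T) = Σ p(T) · H(S|T=·).
  T=r: p=0.7800, H(S|T=r) = 0.7564
  T=s: p=0.2200, H(S|T=s) = 0.9940
Weighted sum = 0.8087 bits.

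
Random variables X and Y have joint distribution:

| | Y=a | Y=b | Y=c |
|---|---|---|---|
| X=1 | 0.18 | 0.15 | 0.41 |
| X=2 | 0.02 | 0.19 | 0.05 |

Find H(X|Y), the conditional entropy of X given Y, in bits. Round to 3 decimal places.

Chain rule: H(X|Y) = H(X,Y) − H(Y).
Marginals: p(X) = (0.7400, 0.2600), p(Y) = (0.2000, 0.3400, 0.4600).
H(X,Y) = 2.1674 bits; H(Y) = 1.5089 bits.
H(X|Y) = 2.1674 − 1.5089 = 0.659 bits.

0.659 bits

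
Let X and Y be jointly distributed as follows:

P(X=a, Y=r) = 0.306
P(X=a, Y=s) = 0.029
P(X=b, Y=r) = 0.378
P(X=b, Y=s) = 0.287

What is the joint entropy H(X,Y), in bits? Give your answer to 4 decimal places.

1.7183 bits

H(X,Y) = −Σ p(x,y)·log₂ p(x,y) over all 4 cells.
  cell (a,r): −0.306·log₂0.306 = 0.52277
  cell (a,s): −0.029·log₂0.029 = 0.14813
  cell (b,r): −0.378·log₂0.378 = 0.53054
  cell (b,s): −0.287·log₂0.287 = 0.51685
Sum = 1.7183 bits.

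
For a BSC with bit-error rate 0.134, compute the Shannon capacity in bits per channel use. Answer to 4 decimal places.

Binary symmetric channel: C = 1 − h₂(ε) where h₂ is the binary entropy function.
h₂(0.134) = −0.134·log₂0.134 − 0.866·log₂0.866 = 0.5683.
C = 1 − 0.5683 = 0.4317 bits per channel use.

0.4317 bits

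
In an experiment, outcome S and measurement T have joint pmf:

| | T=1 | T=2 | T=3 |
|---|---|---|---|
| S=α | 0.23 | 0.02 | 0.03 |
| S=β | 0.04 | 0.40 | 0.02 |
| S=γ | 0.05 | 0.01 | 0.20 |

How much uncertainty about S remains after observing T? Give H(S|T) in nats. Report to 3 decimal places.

0.539 nats

Marginals: p(S) = (0.2800, 0.4600, 0.2600), p(T) = (0.3200, 0.4300, 0.2500).
H(S|T) = Σ p(T) · H(S|T=·).
  T=1: p=0.3200, H(S|T=1) = 0.7873
  T=2: p=0.4300, H(S|T=2) = 0.2974
  T=3: p=0.2500, H(S|T=3) = 0.6350
Weighted sum = 0.539 nats.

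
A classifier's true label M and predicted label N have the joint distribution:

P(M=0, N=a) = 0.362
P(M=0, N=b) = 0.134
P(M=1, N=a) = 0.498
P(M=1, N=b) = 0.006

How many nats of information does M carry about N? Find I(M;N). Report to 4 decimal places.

Marginals: p(M) = (0.4960, 0.5040), p(N) = (0.8600, 0.1400).
I(M;N) = Σ p(x,y)·ln[p(x,y)/(p(x)p(y))].
  (0,a): 0.362·ln(0.8486) = -0.05941
  (0,b): 0.134·ln(1.9297) = 0.08809
  (1,a): 0.498·ln(1.1489) = 0.06915
  (1,b): 0.006·ln(0.0850) = -0.01479
Sum = 0.0830 nats.

0.0830 nats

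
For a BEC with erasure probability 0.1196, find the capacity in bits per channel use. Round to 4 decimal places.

Binary erasure channel: capacity C = 1 − ε.
C = 1 − 0.1196 = 0.8804 bits per channel use.

0.8804 bits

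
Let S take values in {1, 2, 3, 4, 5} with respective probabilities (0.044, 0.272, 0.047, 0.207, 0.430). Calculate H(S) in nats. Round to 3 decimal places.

H(S) = −Σ p·ln p.
  −(0.044)·ln(0.044) = 0.1374
  −(0.272)·ln(0.272) = 0.3541
  −(0.047)·ln(0.047) = 0.1437
  −(0.207)·ln(0.207) = 0.3260
  −(0.430)·ln(0.430) = 0.3629
Sum: 0.1374 + 0.3541 + 0.1437 + 0.3260 + 0.3629 = 1.324 nats.

1.324 nats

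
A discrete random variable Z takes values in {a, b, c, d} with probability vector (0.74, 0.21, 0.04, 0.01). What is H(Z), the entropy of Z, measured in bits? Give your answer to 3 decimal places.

1.046 bits

H(Z) = −Σ p·log₂ p.
  −(0.74)·log₂(0.74) = 0.3215
  −(0.21)·log₂(0.21) = 0.4728
  −(0.04)·log₂(0.04) = 0.1858
  −(0.01)·log₂(0.01) = 0.0664
Sum: 0.3215 + 0.4728 + 0.1858 + 0.0664 = 1.046 bits.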